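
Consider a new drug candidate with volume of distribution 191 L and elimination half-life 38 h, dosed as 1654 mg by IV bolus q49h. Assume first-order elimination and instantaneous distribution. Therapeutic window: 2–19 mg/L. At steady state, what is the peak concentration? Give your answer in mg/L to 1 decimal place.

τ/t½ = 49/38 ≈ 1.2895, so fraction remaining f = (1/2)^(49/38) ≈ 0.4091.
Accumulation ratio R = 1/(1 − f) ≈ 1/0.5909 ≈ 1.6923.
Single-dose peak C₀ = D/Vd = 1654/191 ≈ 8.660 mg/L.
Cmax,ss = C₀/(1 − f) ≈ 8.660/0.5909 ≈ 14.656 mg/L.
Peak 14.7 mg/L vs MTC 19 mg/L: below toxic threshold.

14.7 mg/L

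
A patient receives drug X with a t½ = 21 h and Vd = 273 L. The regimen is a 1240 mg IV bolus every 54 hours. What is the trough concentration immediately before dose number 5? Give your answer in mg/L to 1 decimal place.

f = (1/2)^(τ/t½) = (1/2)^(54/21) ≈ 0.1682.
C₀ = D/Vd = 1240/273 ≈ 4.542 mg/L.
Before the 5th dose, 4 doses have been given. Superposition: Cmin = C₀·(f + f² + … + f^4).
≈ 4.542 × (0.1682 + 0.0283 + 0.0048 + 0.0008) ≈ 4.542 × 0.2021 ≈ 0.918 mg/L.

0.9 mg/L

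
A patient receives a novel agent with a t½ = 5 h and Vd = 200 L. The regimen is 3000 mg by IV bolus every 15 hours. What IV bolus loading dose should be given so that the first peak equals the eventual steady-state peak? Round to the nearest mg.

f = (1/2)^(15/5) ≈ 0.125000; accumulation ratio R = 1/(1−f) ≈ 1.14286.
Loading dose to hit Cmax,ss on first dose: D_load = D_maint·R ≈ 3000 × 1.14286 ≈ 3428.58 mg.

3429 mg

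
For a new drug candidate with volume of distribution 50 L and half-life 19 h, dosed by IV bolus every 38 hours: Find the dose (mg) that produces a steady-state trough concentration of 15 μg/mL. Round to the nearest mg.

2250 mg

τ/t½ = 38/19 ≈ 2, so f = (1/2)^(38/19) ≈ 0.250000.
Cmin,ss = (D/Vd)·f/(1−f), so D = Cmin,ss·Vd·(1−f)/f.
D = 15 × 50 × (1−f)/f ≈ 15 × 50 × 3.00000 ≈ 2250.00 mg.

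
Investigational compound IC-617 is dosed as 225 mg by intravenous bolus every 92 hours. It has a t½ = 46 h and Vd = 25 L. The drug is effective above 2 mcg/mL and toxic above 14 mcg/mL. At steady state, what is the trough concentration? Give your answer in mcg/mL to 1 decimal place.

3.0 mcg/mL

The dosing interval is 2 half-lives, so f = 2^(−2) = 0.25.
Accumulation ratio R = 1/(1 − f) = 1/0.75 = 4/3.
Single-dose peak C₀ = D/Vd = 225/25 = 9 mcg/mL.
Steady-state peak Cmax,ss = C₀·R = 9 × 4/3 ≈ 12.000 mcg/mL.
Steady-state trough Cmin,ss = Cmax,ss·f ≈ 12.000 × 0.25 ≈ 3.000 mcg/mL.
Trough 3.0 mcg/mL vs MEC 2 mcg/mL: adequate.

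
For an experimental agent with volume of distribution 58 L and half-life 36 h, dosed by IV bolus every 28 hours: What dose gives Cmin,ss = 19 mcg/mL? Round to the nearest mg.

787 mg

τ/t½ = 28/36 ≈ 0.77778, so f = (1/2)^(28/36) ≈ 0.583265.
Cmin,ss = (D/Vd)·f/(1−f), so D = Cmin,ss·Vd·(1−f)/f.
D = 19 × 58 × (1−f)/f ≈ 19 × 58 × 0.71449 ≈ 787.37 mg.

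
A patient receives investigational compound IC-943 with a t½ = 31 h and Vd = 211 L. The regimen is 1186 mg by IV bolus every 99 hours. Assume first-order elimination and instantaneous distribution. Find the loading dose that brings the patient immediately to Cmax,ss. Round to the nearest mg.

1332 mg

f = (1/2)^(99/31) ≈ 0.109307; accumulation ratio R = 1/(1−f) ≈ 1.12272.
Loading dose to hit Cmax,ss on first dose: D_load = D_maint·R ≈ 1186 × 1.12272 ≈ 1331.55 mg.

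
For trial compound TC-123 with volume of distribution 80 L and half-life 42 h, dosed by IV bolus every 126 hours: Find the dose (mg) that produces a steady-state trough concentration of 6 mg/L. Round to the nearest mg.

τ/t½ = 126/42 ≈ 3, so f = (1/2)^(126/42) ≈ 0.125000.
Cmin,ss = (D/Vd)·f/(1−f), so D = Cmin,ss·Vd·(1−f)/f.
D = 6 × 80 × (1−f)/f ≈ 6 × 80 × 7.00000 ≈ 3360.00 mg.

3360 mg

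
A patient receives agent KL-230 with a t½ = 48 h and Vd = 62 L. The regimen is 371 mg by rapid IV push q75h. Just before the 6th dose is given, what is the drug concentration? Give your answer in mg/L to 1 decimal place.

f = (1/2)^(τ/t½) = (1/2)^(75/48) ≈ 0.3386.
C₀ = D/Vd = 371/62 ≈ 5.984 mg/L.
Before the 6th dose, 5 doses have been given. Superposition: Cmin = C₀·(f + f² + … + f^5).
≈ 5.984 × (0.3386 + 0.1146 + 0.0388 + 0.0131 + 0.0045) ≈ 5.984 × 0.5096 ≈ 3.049 mg/L.

3.0 mg/L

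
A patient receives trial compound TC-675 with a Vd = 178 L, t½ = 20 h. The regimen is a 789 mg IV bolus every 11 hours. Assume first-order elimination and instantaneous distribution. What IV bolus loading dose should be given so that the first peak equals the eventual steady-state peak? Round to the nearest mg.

2489 mg

f = (1/2)^(11/20) ≈ 0.683020; accumulation ratio R = 1/(1−f) ≈ 3.15477.
Loading dose to hit Cmax,ss on first dose: D_load = D_maint·R ≈ 789 × 3.15477 ≈ 2489.11 mg.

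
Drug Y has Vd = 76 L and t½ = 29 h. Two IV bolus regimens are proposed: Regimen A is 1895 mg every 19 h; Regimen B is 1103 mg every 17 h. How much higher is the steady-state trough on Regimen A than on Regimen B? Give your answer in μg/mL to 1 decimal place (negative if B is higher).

14.4 μg/mL

Regimen A: f = (1/2)^(19/29) ≈ 0.6350; Cmin,ss = (1895/76)·f/(1−f) ≈ 43.379 μg/mL.
Regimen B: f = (1/2)^(17/29) ≈ 0.6661; Cmin,ss = (1103/76)·f/(1−f) ≈ 28.952 μg/mL.
Difference ≈ 43.379 − 28.952 ≈ 14.427 μg/mL.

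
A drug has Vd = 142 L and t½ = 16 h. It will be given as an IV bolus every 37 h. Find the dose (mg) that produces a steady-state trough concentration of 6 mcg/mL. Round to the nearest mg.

3380 mg

τ/t½ = 37/16 ≈ 2.3125, so f = (1/2)^(37/16) ≈ 0.201311.
Cmin,ss = (D/Vd)·f/(1−f), so D = Cmin,ss·Vd·(1−f)/f.
D = 6 × 142 × (1−f)/f ≈ 6 × 142 × 3.96744 ≈ 3380.26 mg.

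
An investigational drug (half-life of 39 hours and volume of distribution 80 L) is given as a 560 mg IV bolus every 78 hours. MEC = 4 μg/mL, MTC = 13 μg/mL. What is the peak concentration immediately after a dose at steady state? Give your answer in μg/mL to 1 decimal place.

9.3 μg/mL

The dosing interval is 2 half-lives, so f = 2^(−2) = 0.25.
At steady state, R = 1/(1 − 0.25) = 4/3.
Single-dose peak C₀ = D/Vd = 560/80 = 7 μg/mL.
Steady-state peak Cmax,ss = C₀·R = 7 × 4/3 ≈ 9.333 μg/mL.
Peak 9.3 μg/mL vs MTC 13 μg/mL: below toxic threshold.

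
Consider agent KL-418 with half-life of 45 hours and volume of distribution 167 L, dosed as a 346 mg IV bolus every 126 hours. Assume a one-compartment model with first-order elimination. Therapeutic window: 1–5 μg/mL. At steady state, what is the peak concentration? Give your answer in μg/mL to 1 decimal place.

τ/t½ = 126/45 ≈ 2.8, so fraction remaining f = (1/2)^(126/45) ≈ 0.1436.
At steady state, accumulation factor R = 1/(1 − e^(−kτ)) ≈ 1.1677.
Single-dose peak C₀ = D/Vd = 346/167 ≈ 2.072 μg/mL.
Cmax,ss = C₀/(1 − f) ≈ 2.072/0.8564 ≈ 2.419 μg/mL.
Peak 2.4 μg/mL vs MTC 5 μg/mL: below toxic threshold.

2.4 μg/mL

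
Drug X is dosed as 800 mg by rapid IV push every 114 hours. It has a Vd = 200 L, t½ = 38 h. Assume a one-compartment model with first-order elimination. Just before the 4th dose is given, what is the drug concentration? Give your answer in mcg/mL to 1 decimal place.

0.6 mcg/mL

f = (1/2)^(τ/t½) = (1/2)^(114/38) ≈ 0.1250.
C₀ = D/Vd = 800/200 ≈ 4.000 mcg/mL.
Before the 4th dose, 3 doses have been given. Superposition: Cmin = C₀·(f + f² + … + f^3).
≈ 4.000 × (0.1250 + 0.0156 + 0.0020) ≈ 4.000 × 0.1426 ≈ 0.570 mcg/mL.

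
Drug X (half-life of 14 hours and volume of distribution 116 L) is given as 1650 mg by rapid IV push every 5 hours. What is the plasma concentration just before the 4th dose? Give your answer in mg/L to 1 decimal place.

f = (1/2)^(τ/t½) = (1/2)^(5/14) ≈ 0.7807.
C₀ = D/Vd = 1650/116 ≈ 14.224 mg/L.
Before the 4th dose, 3 doses have been given. Superposition: Cmin = C₀·(f + f² + … + f^3).
≈ 14.224 × (0.7807 + 0.6095 + 0.4758) ≈ 14.224 × 1.8660 ≈ 26.542 mg/L.

26.5 mg/L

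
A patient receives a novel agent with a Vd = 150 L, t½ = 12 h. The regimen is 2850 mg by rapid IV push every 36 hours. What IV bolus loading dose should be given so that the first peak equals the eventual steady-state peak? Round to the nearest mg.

f = (1/2)^(36/12) ≈ 0.125000; accumulation ratio R = 1/(1−f) ≈ 1.14286.
Loading dose to hit Cmax,ss on first dose: D_load = D_maint·R ≈ 2850 × 1.14286 ≈ 3257.15 mg.

3257 mg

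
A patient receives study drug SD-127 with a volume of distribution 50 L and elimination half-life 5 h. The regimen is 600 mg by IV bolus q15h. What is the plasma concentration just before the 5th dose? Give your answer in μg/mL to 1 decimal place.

f = (1/2)^(τ/t½) = (1/2)^(15/5) ≈ 0.1250.
C₀ = D/Vd = 600/50 ≈ 12.000 μg/mL.
Before the 5th dose, 4 doses have been given. Superposition: Cmin = C₀·(f + f² + … + f^4).
≈ 12.000 × (0.1250 + 0.0156 + 0.0020 + 0.0002) ≈ 12.000 × 0.1428 ≈ 1.714 μg/mL.

1.7 μg/mL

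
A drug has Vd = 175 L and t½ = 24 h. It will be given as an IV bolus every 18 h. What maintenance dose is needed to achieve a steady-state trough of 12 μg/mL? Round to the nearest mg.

τ/t½ = 18/24 ≈ 0.75, so f = (1/2)^(18/24) ≈ 0.594604.
Cmin,ss = (D/Vd)·f/(1−f), so D = Cmin,ss·Vd·(1−f)/f.
D = 12 × 175 × (1−f)/f ≈ 12 × 175 × 0.68179 ≈ 1431.76 mg.

1432 mg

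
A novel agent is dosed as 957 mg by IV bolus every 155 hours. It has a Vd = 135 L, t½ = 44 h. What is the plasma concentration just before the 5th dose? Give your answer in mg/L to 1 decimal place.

0.7 mg/L

f = (1/2)^(τ/t½) = (1/2)^(155/44) ≈ 0.0870.
C₀ = D/Vd = 957/135 ≈ 7.089 mg/L.
Before the 5th dose, 4 doses have been given. Superposition: Cmin = C₀·(f + f² + … + f^4).
≈ 7.089 × (0.0870 + 0.0076 + 0.0007 + 0.0001) ≈ 7.089 × 0.0954 ≈ 0.676 mg/L.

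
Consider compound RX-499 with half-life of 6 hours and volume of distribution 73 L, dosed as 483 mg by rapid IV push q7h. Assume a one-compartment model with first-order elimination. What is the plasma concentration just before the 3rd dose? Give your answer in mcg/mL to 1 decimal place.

4.3 mcg/mL

f = (1/2)^(τ/t½) = (1/2)^(7/6) ≈ 0.4454.
C₀ = D/Vd = 483/73 ≈ 6.616 mcg/mL.
Before the 3rd dose, 2 doses have been given. Superposition: Cmin = C₀·(f + f²).
≈ 6.616 × (0.4454 + 0.1984) ≈ 6.616 × 0.6438 ≈ 4.259 mcg/mL.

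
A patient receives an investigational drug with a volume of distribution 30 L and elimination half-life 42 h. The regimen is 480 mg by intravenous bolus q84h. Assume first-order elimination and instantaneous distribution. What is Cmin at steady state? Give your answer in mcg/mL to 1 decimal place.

5.3 mcg/mL

The dosing interval is 2 half-lives, so f = 2^(−2) = 0.25.
At steady state, R = 1/(1 − 0.25) = 4/3.
Single-dose peak C₀ = D/Vd = 480/30 = 16 mcg/mL.
Steady-state peak Cmax,ss = C₀·R = 16 × 4/3 ≈ 21.333 mcg/mL.
Steady-state trough Cmin,ss = Cmax,ss·f ≈ 21.333 × 0.25 ≈ 5.333 mcg/mL.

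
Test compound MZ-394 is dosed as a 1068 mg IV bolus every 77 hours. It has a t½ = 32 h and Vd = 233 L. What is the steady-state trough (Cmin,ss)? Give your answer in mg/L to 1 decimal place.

k = ln2/t½ = ln2/32 ≈ 0.021661 h⁻¹; fraction remaining f = e^(−kτ) = e^(−0.021661×77) ≈ 0.1886.
Accumulation ratio R = 1/(1 − f) ≈ 1/0.8114 ≈ 1.2324.
Each bolus raises the concentration by D/Vd = 1068/233 ≈ 4.584 mg/L.
Cmax,ss = C₀/(1 − f) ≈ 4.584/0.8114 ≈ 5.649 mg/L.
Steady-state trough Cmin,ss = Cmax,ss·f ≈ 5.649 × 0.1886 ≈ 1.065 mg/L.

1.1 mg/L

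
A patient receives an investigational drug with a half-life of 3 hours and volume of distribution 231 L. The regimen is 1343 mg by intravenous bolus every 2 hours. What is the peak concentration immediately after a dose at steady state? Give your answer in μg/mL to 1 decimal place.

15.7 μg/mL

Over one 2-h interval, 2/3 ≈ 0.66667 half-lives elapse, leaving f ≈ 0.6300 of each dose.
At steady state, accumulation factor R = 1/(1 − e^(−kτ)) ≈ 2.7027.
Each bolus raises the concentration by D/Vd = 1343/231 ≈ 5.814 μg/mL.
Steady-state peak Cmax,ss = C₀·R ≈ 5.814 × 2.7027 ≈ 15.713 μg/mL.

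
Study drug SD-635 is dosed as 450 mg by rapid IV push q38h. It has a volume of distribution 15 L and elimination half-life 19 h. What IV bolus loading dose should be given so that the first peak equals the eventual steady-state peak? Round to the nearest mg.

600 mg

f = (1/2)^(38/19) ≈ 0.250000; accumulation ratio R = 1/(1−f) ≈ 1.33333.
Loading dose to hit Cmax,ss on first dose: D_load = D_maint·R ≈ 450 × 1.33333 ≈ 600.00 mg.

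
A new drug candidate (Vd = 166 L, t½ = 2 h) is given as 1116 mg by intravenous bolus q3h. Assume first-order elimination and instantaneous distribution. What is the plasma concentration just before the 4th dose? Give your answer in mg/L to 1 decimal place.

f = (1/2)^(τ/t½) = (1/2)^(3/2) ≈ 0.3536.
C₀ = D/Vd = 1116/166 ≈ 6.723 mg/L.
Before the 4th dose, 3 doses have been given. Superposition: Cmin = C₀·(f + f² + … + f^3).
≈ 6.723 × (0.3536 + 0.1250 + 0.0442) ≈ 6.723 × 0.5228 ≈ 3.515 mg/L.

3.5 mg/L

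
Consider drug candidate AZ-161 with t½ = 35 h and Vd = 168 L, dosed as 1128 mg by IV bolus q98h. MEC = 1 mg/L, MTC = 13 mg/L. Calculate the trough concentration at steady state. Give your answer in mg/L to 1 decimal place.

Over one 98-h interval, 98/35 ≈ 2.8 half-lives elapse, leaving f ≈ 0.1436 of each dose.
Single-dose peak C₀ = D/Vd = 1128/168 ≈ 6.714 mg/L.
Steady-state trough Cmin,ss = C₀·f/(1−f) ≈ 6.714 × 0.1436/0.8564 ≈ 1.126 mg/L.
Trough 1.1 mg/L vs MEC 1 mg/L: adequate.

1.1 mg/L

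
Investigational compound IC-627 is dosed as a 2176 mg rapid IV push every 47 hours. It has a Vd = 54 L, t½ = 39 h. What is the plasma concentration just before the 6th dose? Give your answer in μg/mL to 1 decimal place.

f = (1/2)^(τ/t½) = (1/2)^(47/39) ≈ 0.4337.
C₀ = D/Vd = 2176/54 ≈ 40.296 μg/mL.
Before the 6th dose, 5 doses have been given. Superposition: Cmin = C₀·(f + f² + … + f^5).
≈ 40.296 × (0.4337 + 0.1881 + 0.0816 + 0.0354 + 0.0153) ≈ 40.296 × 0.7541 ≈ 30.387 μg/mL.

30.4 μg/mL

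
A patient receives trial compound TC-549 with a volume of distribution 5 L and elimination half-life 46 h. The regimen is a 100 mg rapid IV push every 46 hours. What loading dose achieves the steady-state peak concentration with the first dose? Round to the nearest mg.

f = (1/2)^(46/46) ≈ 0.500000; accumulation ratio R = 1/(1−f) ≈ 2.00000.
Loading dose to hit Cmax,ss on first dose: D_load = D_maint·R ≈ 100 × 2.00000 ≈ 200.00 mg.

200 mg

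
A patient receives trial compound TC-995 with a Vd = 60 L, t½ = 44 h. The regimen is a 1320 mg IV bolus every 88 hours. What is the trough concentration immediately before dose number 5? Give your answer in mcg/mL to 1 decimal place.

7.3 mcg/mL

f = (1/2)^(τ/t½) = (1/2)^(88/44) ≈ 0.2500.
C₀ = D/Vd = 1320/60 ≈ 22.000 mcg/mL.
Before the 5th dose, 4 doses have been given. Superposition: Cmin = C₀·(f + f² + … + f^4).
≈ 22.000 × (0.2500 + 0.0625 + 0.0156 + 0.0039) ≈ 22.000 × 0.3320 ≈ 7.304 mcg/mL.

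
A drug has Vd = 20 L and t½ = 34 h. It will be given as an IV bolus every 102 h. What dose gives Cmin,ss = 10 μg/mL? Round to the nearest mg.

τ/t½ = 102/34 ≈ 3, so f = (1/2)^(102/34) ≈ 0.125000.
Cmin,ss = (D/Vd)·f/(1−f), so D = Cmin,ss·Vd·(1−f)/f.
D = 10 × 20 × (1−f)/f ≈ 10 × 20 × 7.00000 ≈ 1400.00 mg.

1400 mg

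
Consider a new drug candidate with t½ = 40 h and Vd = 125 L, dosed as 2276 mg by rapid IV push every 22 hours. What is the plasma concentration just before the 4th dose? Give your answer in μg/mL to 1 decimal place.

26.7 μg/mL

f = (1/2)^(τ/t½) = (1/2)^(22/40) ≈ 0.6830.
C₀ = D/Vd = 2276/125 ≈ 18.208 μg/mL.
Before the 4th dose, 3 doses have been given. Superposition: Cmin = C₀·(f + f² + … + f^3).
≈ 18.208 × (0.6830 + 0.4665 + 0.3186) ≈ 18.208 × 1.4681 ≈ 26.731 μg/mL.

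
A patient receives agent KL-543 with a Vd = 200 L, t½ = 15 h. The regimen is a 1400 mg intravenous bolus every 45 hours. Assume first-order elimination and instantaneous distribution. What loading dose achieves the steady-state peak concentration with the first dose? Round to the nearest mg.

f = (1/2)^(45/15) ≈ 0.125000; accumulation ratio R = 1/(1−f) ≈ 1.14286.
Loading dose to hit Cmax,ss on first dose: D_load = D_maint·R ≈ 1400 × 1.14286 ≈ 1600.00 mg.

1600 mg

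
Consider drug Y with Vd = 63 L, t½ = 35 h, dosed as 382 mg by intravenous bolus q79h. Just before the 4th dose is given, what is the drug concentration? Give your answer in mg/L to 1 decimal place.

1.6 mg/L

f = (1/2)^(τ/t½) = (1/2)^(79/35) ≈ 0.2092.
C₀ = D/Vd = 382/63 ≈ 6.063 mg/L.
Before the 4th dose, 3 doses have been given. Superposition: Cmin = C₀·(f + f² + … + f^3).
≈ 6.063 × (0.2092 + 0.0438 + 0.0092) ≈ 6.063 × 0.2622 ≈ 1.590 mg/L.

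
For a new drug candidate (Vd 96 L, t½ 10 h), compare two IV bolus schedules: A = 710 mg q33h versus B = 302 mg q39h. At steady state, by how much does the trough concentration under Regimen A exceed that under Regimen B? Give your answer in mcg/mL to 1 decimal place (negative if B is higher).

0.6 mcg/mL

Regimen A: f = (1/2)^(33/10) ≈ 0.1015; Cmin,ss = (710/96)·f/(1−f) ≈ 0.835 mcg/mL.
Regimen B: f = (1/2)^(39/10) ≈ 0.0670; Cmin,ss = (302/96)·f/(1−f) ≈ 0.226 mcg/mL.
Difference ≈ 0.835 − 0.226 ≈ 0.609 mcg/mL.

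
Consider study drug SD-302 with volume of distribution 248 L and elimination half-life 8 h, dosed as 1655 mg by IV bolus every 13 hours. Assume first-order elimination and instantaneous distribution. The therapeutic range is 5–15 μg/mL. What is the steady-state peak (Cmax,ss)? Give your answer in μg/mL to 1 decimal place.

Over one 13-h interval, 13/8 ≈ 1.625 half-lives elapse, leaving f ≈ 0.3242 of each dose.
Accumulation ratio R = 1/(1 − f) ≈ 1/0.6758 ≈ 1.4797.
Single-dose peak C₀ = D/Vd = 1655/248 ≈ 6.673 μg/mL.
Steady-state peak Cmax,ss = C₀·R ≈ 6.673 × 1.4797 ≈ 9.874 μg/mL.
Peak 9.9 μg/mL vs MTC 15 μg/mL: below toxic threshold.

9.9 μg/mL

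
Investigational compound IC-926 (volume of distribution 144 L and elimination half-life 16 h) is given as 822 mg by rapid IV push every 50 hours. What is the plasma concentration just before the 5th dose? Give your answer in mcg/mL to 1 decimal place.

f = (1/2)^(τ/t½) = (1/2)^(50/16) ≈ 0.1146.
C₀ = D/Vd = 822/144 ≈ 5.708 mcg/mL.
Before the 5th dose, 4 doses have been given. Superposition: Cmin = C₀·(f + f² + … + f^4).
≈ 5.708 × (0.1146 + 0.0131 + 0.0015 + 0.0002) ≈ 5.708 × 0.1294 ≈ 0.739 mcg/mL.

0.7 mcg/mL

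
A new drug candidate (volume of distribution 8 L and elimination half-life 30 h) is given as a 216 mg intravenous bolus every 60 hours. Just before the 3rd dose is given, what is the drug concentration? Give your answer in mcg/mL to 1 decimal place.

8.4 mcg/mL

f = (1/2)^(τ/t½) = (1/2)^(60/30) ≈ 0.2500.
C₀ = D/Vd = 216/8 ≈ 27.000 mcg/mL.
Before the 3rd dose, 2 doses have been given. Superposition: Cmin = C₀·(f + f²).
≈ 27.000 × (0.2500 + 0.0625) ≈ 27.000 × 0.3125 ≈ 8.438 mcg/mL.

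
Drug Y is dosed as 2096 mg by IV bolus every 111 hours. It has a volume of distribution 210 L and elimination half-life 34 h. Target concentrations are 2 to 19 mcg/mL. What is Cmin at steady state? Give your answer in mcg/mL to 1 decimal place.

1.2 mcg/mL

k = ln2/t½ = ln2/34 ≈ 0.020387 h⁻¹; fraction remaining f = e^(−kτ) = e^(−0.020387×111) ≈ 0.1040.
Accumulation ratio R = 1/(1 − f) ≈ 1/0.8960 ≈ 1.1161.
Single-dose peak C₀ = D/Vd = 2096/210 ≈ 9.981 mcg/mL.
Steady-state peak Cmax,ss = C₀·R ≈ 9.981 × 1.1161 ≈ 11.140 mcg/mL.
One interval later, Cmin,ss = Cmax,ss·e^(−kτ) ≈ 11.140 × 0.1040 ≈ 1.159 mcg/mL.
Trough 1.2 mcg/mL vs MEC 2 mcg/mL: subtherapeutic.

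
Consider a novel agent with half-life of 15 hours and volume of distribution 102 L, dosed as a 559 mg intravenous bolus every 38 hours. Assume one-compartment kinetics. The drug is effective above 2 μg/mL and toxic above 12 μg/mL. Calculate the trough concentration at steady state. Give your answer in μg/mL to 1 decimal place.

Over one 38-h interval, 38/15 ≈ 2.5333 half-lives elapse, leaving f ≈ 0.1727 of each dose.
At steady state, accumulation factor R = 1/(1 − e^(−kτ)) ≈ 1.2088.
Each bolus raises the concentration by D/Vd = 559/102 ≈ 5.480 μg/mL.
Steady-state peak Cmax,ss = C₀·R ≈ 5.480 × 1.2088 ≈ 6.624 μg/mL.
Steady-state trough Cmin,ss = Cmax,ss·f ≈ 6.624 × 0.1727 ≈ 1.144 μg/mL.
Trough 1.1 μg/mL vs MEC 2 μg/mL: subtherapeutic.

1.1 μg/mL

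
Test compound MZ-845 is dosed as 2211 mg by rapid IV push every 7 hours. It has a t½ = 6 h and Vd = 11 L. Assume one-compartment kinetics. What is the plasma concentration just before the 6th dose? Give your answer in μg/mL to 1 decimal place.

158.6 μg/mL

f = (1/2)^(τ/t½) = (1/2)^(7/6) ≈ 0.4454.
C₀ = D/Vd = 2211/11 ≈ 201.000 μg/mL.
Before the 6th dose, 5 doses have been given. Superposition: Cmin = C₀·(f + f² + … + f^5).
≈ 201.000 × (0.4454 + 0.1984 + 0.0884 + 0.0394 + 0.0175) ≈ 201.000 × 0.7891 ≈ 158.609 μg/mL.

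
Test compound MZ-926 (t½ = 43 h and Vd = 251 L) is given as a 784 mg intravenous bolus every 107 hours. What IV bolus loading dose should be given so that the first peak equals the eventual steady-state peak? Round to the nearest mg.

f = (1/2)^(107/43) ≈ 0.178207; accumulation ratio R = 1/(1−f) ≈ 1.21685.
Loading dose to hit Cmax,ss on first dose: D_load = D_maint·R ≈ 784 × 1.21685 ≈ 954.01 mg.

954 mg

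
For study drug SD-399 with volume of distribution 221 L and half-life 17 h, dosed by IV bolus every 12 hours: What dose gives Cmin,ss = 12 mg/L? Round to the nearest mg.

1674 mg

τ/t½ = 12/17 ≈ 0.70588, so f = (1/2)^(12/17) ≈ 0.613067.
Cmin,ss = (D/Vd)·f/(1−f), so D = Cmin,ss·Vd·(1−f)/f.
D = 12 × 221 × (1−f)/f ≈ 12 × 221 × 0.63114 ≈ 1673.78 mg.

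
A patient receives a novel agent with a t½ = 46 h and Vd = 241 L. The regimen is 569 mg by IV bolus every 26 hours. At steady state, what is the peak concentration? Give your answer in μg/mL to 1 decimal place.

7.3 μg/mL

Over one 26-h interval, 26/46 ≈ 0.56522 half-lives elapse, leaving f ≈ 0.6759 of each dose.
At steady state, accumulation factor R = 1/(1 − e^(−kτ)) ≈ 3.0855.
Each bolus raises the concentration by D/Vd = 569/241 ≈ 2.361 μg/mL.
Cmax,ss = C₀/(1 − f) ≈ 2.361/0.3241 ≈ 7.285 μg/mL.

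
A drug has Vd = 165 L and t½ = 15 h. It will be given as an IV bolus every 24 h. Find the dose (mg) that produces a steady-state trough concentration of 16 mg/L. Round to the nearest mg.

5363 mg

τ/t½ = 24/15 ≈ 1.6, so f = (1/2)^(24/15) ≈ 0.329877.
Cmin,ss = (D/Vd)·f/(1−f), so D = Cmin,ss·Vd·(1−f)/f.
D = 16 × 165 × (1−f)/f ≈ 16 × 165 × 2.03143 ≈ 5362.98 mg.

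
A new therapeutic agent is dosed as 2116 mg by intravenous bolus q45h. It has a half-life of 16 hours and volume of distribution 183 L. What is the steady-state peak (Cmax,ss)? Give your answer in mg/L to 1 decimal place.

Over one 45-h interval, 45/16 ≈ 2.8125 half-lives elapse, leaving f ≈ 0.1423 of each dose.
Accumulation ratio R = 1/(1 − f) ≈ 1/0.8577 ≈ 1.1659.
Each bolus raises the concentration by D/Vd = 2116/183 ≈ 11.563 mg/L.
Steady-state peak Cmax,ss = C₀·R ≈ 11.563 × 1.1659 ≈ 13.481 mg/L.

13.5 mg/L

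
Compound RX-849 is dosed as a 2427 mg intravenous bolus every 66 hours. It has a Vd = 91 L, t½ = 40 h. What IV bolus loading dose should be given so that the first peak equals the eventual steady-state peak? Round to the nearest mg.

f = (1/2)^(66/40) ≈ 0.318640; accumulation ratio R = 1/(1−f) ≈ 1.46765.
Loading dose to hit Cmax,ss on first dose: D_load = D_maint·R ≈ 2427 × 1.46765 ≈ 3561.99 mg.

3562 mg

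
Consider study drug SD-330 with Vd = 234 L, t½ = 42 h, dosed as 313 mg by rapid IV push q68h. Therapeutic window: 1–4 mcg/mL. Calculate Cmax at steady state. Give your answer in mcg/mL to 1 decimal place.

Over one 68-h interval, 68/42 ≈ 1.619 half-lives elapse, leaving f ≈ 0.3256 of each dose.
At steady state, accumulation factor R = 1/(1 − e^(−kτ)) ≈ 1.4828.
Single-dose peak C₀ = D/Vd = 313/234 ≈ 1.338 mcg/mL.
Cmax,ss = C₀/(1 − f) ≈ 1.338/0.6744 ≈ 1.984 mcg/mL.
Peak 2.0 mcg/mL vs MTC 4 mcg/mL: below toxic threshold.

2.0 mcg/mL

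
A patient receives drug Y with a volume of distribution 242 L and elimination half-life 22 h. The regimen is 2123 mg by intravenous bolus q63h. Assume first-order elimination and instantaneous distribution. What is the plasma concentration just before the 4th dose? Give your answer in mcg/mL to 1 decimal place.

f = (1/2)^(τ/t½) = (1/2)^(63/22) ≈ 0.1374.
C₀ = D/Vd = 2123/242 ≈ 8.773 mcg/mL.
Before the 4th dose, 3 doses have been given. Superposition: Cmin = C₀·(f + f² + … + f^3).
≈ 8.773 × (0.1374 + 0.0189 + 0.0026) ≈ 8.773 × 0.1589 ≈ 1.394 mcg/mL.

1.4 mcg/mL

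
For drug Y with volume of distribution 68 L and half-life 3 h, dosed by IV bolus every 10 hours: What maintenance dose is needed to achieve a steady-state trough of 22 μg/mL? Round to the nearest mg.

τ/t½ = 10/3 ≈ 3.3333, so f = (1/2)^(10/3) ≈ 0.099213.
Cmin,ss = (D/Vd)·f/(1−f), so D = Cmin,ss·Vd·(1−f)/f.
D = 22 × 68 × (1−f)/f ≈ 22 × 68 × 9.07932 ≈ 13582.66 mg.

13583 mg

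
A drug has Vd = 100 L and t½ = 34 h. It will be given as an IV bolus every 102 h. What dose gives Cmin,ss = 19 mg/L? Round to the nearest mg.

13300 mg

τ/t½ = 102/34 ≈ 3, so f = (1/2)^(102/34) ≈ 0.125000.
Cmin,ss = (D/Vd)·f/(1−f), so D = Cmin,ss·Vd·(1−f)/f.
D = 19 × 100 × (1−f)/f ≈ 19 × 100 × 7.00000 ≈ 13300.00 mg.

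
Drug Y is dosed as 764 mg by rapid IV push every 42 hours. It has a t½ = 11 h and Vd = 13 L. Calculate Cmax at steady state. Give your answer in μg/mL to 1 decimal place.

63.3 μg/mL

τ/t½ = 42/11 ≈ 3.8182, so fraction remaining f = (1/2)^(42/11) ≈ 0.0709.
Accumulation ratio R = 1/(1 − f) ≈ 1/0.9291 ≈ 1.0763.
Each bolus raises the concentration by D/Vd = 764/13 ≈ 58.769 μg/mL.
Steady-state peak Cmax,ss = C₀·R ≈ 58.769 × 1.0763 ≈ 63.253 μg/mL.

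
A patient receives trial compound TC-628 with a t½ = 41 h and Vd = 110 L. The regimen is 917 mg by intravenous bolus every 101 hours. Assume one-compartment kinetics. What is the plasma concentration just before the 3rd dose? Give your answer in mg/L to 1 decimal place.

1.8 mg/L

f = (1/2)^(τ/t½) = (1/2)^(101/41) ≈ 0.1813.
C₀ = D/Vd = 917/110 ≈ 8.336 mg/L.
Before the 3rd dose, 2 doses have been given. Superposition: Cmin = C₀·(f + f²).
≈ 8.336 × (0.1813 + 0.0329) ≈ 8.336 × 0.2142 ≈ 1.786 mg/L.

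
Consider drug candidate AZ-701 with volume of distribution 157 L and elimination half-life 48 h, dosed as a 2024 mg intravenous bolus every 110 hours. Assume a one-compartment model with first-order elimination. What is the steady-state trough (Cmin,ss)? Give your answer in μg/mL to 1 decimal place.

k = ln2/t½ = ln2/48 ≈ 0.014441 h⁻¹; fraction remaining f = e^(−kτ) = e^(−0.014441×110) ≈ 0.2042.
Accumulation ratio R = 1/(1 − f) ≈ 1/0.7958 ≈ 1.2566.
Each bolus raises the concentration by D/Vd = 2024/157 ≈ 12.892 μg/mL.
Steady-state peak Cmax,ss = C₀·R ≈ 12.892 × 1.2566 ≈ 16.200 μg/mL.
One interval later, Cmin,ss = Cmax,ss·e^(−kτ) ≈ 16.200 × 0.2042 ≈ 3.308 μg/mL.

3.3 μg/mL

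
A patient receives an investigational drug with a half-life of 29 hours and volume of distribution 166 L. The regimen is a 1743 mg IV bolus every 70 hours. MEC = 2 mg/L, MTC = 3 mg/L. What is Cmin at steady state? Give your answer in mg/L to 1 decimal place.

2.4 mg/L

τ/t½ = 70/29 ≈ 2.4138, so fraction remaining f = (1/2)^(70/29) ≈ 0.1877.
At steady state, accumulation factor R = 1/(1 − e^(−kτ)) ≈ 1.2311.
Each bolus raises the concentration by D/Vd = 1743/166 ≈ 10.500 mg/L.
Steady-state peak Cmax,ss = C₀·R ≈ 10.500 × 1.2311 ≈ 12.927 mg/L.
Steady-state trough Cmin,ss = Cmax,ss·f ≈ 12.927 × 0.1877 ≈ 2.426 mg/L.
Trough 2.4 mg/L vs MEC 2 mg/L: adequate.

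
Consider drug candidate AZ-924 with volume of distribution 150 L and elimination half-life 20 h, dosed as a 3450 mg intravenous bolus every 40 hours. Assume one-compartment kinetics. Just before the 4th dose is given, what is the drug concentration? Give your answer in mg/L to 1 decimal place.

7.5 mg/L

f = (1/2)^(τ/t½) = (1/2)^(40/20) ≈ 0.2500.
C₀ = D/Vd = 3450/150 ≈ 23.000 mg/L.
Before the 4th dose, 3 doses have been given. Superposition: Cmin = C₀·(f + f² + … + f^3).
≈ 23.000 × (0.2500 + 0.0625 + 0.0156) ≈ 23.000 × 0.3281 ≈ 7.546 mg/L.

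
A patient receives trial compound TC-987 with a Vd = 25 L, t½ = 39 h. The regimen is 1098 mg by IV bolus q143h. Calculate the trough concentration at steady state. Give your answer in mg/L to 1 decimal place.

3.8 mg/L

Over one 143-h interval, 143/39 ≈ 3.6667 half-lives elapse, leaving f ≈ 0.0787 of each dose.
At steady state, accumulation factor R = 1/(1 − e^(−kτ)) ≈ 1.0854.
Each bolus raises the concentration by D/Vd = 1098/25 ≈ 43.920 mg/L.
Steady-state peak Cmax,ss = C₀·R ≈ 43.920 × 1.0854 ≈ 47.671 mg/L.
One interval later, Cmin,ss = Cmax,ss·e^(−kτ) ≈ 47.671 × 0.0787 ≈ 3.752 mg/L.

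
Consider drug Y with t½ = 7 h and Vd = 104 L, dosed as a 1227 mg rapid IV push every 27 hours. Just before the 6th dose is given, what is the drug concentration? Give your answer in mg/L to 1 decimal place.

0.9 mg/L

f = (1/2)^(τ/t½) = (1/2)^(27/7) ≈ 0.0690.
C₀ = D/Vd = 1227/104 ≈ 11.798 mg/L.
Before the 6th dose, 5 doses have been given. Superposition: Cmin = C₀·(f + f² + … + f^5).
≈ 11.798 × (0.0690 + 0.0048 + 0.0003 + 0.0000 + 0.0000) ≈ 11.798 × 0.0741 ≈ 0.874 mg/L.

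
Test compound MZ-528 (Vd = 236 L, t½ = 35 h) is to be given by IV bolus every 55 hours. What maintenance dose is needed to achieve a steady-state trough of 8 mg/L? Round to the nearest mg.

3723 mg

τ/t½ = 55/35 ≈ 1.5714, so f = (1/2)^(55/35) ≈ 0.336475.
Cmin,ss = (D/Vd)·f/(1−f), so D = Cmin,ss·Vd·(1−f)/f.
D = 8 × 236 × (1−f)/f ≈ 8 × 236 × 1.97199 ≈ 3723.12 mg.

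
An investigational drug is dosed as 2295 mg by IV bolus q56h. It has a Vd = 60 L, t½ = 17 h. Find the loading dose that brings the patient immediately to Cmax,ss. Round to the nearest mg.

2556 mg

f = (1/2)^(56/17) ≈ 0.101946; accumulation ratio R = 1/(1−f) ≈ 1.11352.
Loading dose to hit Cmax,ss on first dose: D_load = D_maint·R ≈ 2295 × 1.11352 ≈ 2555.53 mg.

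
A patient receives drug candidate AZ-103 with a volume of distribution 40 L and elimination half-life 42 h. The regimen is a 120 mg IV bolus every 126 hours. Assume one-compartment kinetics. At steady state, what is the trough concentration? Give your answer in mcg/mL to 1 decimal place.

The dosing interval is 3 half-lives, so f = 2^(−3) = 0.125.
At steady state, R = 1/(1 − 0.125) = 8/7.
Single-dose peak C₀ = D/Vd = 120/40 = 3 mcg/mL.
Steady-state peak Cmax,ss = C₀·R = 3 × 8/7 ≈ 3.429 mcg/mL.
Steady-state trough Cmin,ss = Cmax,ss·f ≈ 3.429 × 0.125 ≈ 0.429 mcg/mL.

0.4 mcg/mL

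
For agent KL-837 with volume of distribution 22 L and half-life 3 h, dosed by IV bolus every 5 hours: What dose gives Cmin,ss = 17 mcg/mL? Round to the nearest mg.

813 mg

τ/t½ = 5/3 ≈ 1.6667, so f = (1/2)^(5/3) ≈ 0.314980.
Cmin,ss = (D/Vd)·f/(1−f), so D = Cmin,ss·Vd·(1−f)/f.
D = 17 × 22 × (1−f)/f ≈ 17 × 22 × 2.17480 ≈ 813.38 mg.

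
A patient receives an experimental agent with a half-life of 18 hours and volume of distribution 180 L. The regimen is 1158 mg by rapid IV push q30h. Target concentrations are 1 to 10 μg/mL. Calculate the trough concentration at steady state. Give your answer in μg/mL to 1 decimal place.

3.0 μg/mL

Over one 30-h interval, 30/18 ≈ 1.6667 half-lives elapse, leaving f ≈ 0.3150 of each dose.
Accumulation ratio R = 1/(1 − f) ≈ 1/0.6850 ≈ 1.4599.
Each bolus raises the concentration by D/Vd = 1158/180 ≈ 6.433 μg/mL.
Steady-state peak Cmax,ss = C₀·R ≈ 6.433 × 1.4599 ≈ 9.392 μg/mL.
Steady-state trough Cmin,ss = Cmax,ss·f ≈ 9.392 × 0.3150 ≈ 2.958 μg/mL.
Trough 3.0 μg/mL vs MEC 1 μg/mL: adequate.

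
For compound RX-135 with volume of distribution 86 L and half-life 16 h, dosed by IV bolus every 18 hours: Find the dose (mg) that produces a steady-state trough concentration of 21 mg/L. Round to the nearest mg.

2133 mg

τ/t½ = 18/16 ≈ 1.125, so f = (1/2)^(18/16) ≈ 0.458502.
Cmin,ss = (D/Vd)·f/(1−f), so D = Cmin,ss·Vd·(1−f)/f.
D = 21 × 86 × (1−f)/f ≈ 21 × 86 × 1.18102 ≈ 2132.92 mg.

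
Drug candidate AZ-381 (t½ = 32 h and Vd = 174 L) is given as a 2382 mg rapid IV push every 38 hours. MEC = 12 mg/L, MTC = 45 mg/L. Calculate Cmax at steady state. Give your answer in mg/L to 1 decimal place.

24.4 mg/L

k = ln2/t½ = ln2/32 ≈ 0.021661 h⁻¹; fraction remaining f = e^(−kτ) = e^(−0.021661×38) ≈ 0.4391.
Accumulation ratio R = 1/(1 − f) ≈ 1/0.5609 ≈ 1.7828.
Single-dose peak C₀ = D/Vd = 2382/174 ≈ 13.690 mg/L.
Cmax,ss = C₀/(1 − f) ≈ 13.690/0.5609 ≈ 24.407 mg/L.
Peak 24.4 mg/L vs MTC 45 mg/L: below toxic threshold.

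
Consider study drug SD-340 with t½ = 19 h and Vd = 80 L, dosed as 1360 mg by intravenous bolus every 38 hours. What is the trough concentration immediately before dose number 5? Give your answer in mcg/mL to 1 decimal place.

f = (1/2)^(τ/t½) = (1/2)^(38/19) ≈ 0.2500.
C₀ = D/Vd = 1360/80 ≈ 17.000 mcg/mL.
Before the 5th dose, 4 doses have been given. Superposition: Cmin = C₀·(f + f² + … + f^4).
≈ 17.000 × (0.2500 + 0.0625 + 0.0156 + 0.0039) ≈ 17.000 × 0.3320 ≈ 5.644 mcg/mL.

5.6 mcg/mL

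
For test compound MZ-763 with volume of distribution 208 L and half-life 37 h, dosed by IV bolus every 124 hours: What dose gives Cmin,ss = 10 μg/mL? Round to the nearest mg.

19149 mg

τ/t½ = 124/37 ≈ 3.3514, so f = (1/2)^(124/37) ≈ 0.097981.
Cmin,ss = (D/Vd)·f/(1−f), so D = Cmin,ss·Vd·(1−f)/f.
D = 10 × 208 × (1−f)/f ≈ 10 × 208 × 9.20606 ≈ 19148.60 mg.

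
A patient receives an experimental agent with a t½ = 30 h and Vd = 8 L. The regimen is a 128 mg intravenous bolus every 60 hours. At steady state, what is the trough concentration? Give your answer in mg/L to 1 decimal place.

τ = 60 h = 2 half-lives, so f = (1/2)^2 = 0.25.
Accumulation ratio R = 1/(1 − f) = 1/0.75 = 4/3.
Single-dose peak C₀ = D/Vd = 128/8 = 16 mg/L.
Steady-state peak Cmax,ss = C₀·R = 16 × 4/3 ≈ 21.333 mg/L.
Steady-state trough Cmin,ss = Cmax,ss·f ≈ 21.333 × 0.25 ≈ 5.333 mg/L.

5.3 mg/L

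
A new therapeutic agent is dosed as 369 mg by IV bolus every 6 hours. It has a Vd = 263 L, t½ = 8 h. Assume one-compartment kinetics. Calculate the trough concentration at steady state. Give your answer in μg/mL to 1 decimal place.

2.1 μg/mL

Over one 6-h interval, 6/8 ≈ 0.75 half-lives elapse, leaving f ≈ 0.5946 of each dose.
Each bolus raises the concentration by D/Vd = 369/263 ≈ 1.403 μg/mL.
Steady-state trough Cmin,ss = C₀·f/(1−f) ≈ 1.403 × 0.5946/0.4054 ≈ 2.058 μg/mL.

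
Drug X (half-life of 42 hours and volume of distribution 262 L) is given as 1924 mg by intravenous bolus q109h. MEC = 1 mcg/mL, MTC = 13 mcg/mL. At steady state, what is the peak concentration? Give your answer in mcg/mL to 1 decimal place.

8.8 mcg/mL

k = ln2/t½ = ln2/42 ≈ 0.016504 h⁻¹; fraction remaining f = e^(−kτ) = e^(−0.016504×109) ≈ 0.1655.
At steady state, accumulation factor R = 1/(1 − e^(−kτ)) ≈ 1.1983.
Each bolus raises the concentration by D/Vd = 1924/262 ≈ 7.344 mcg/mL.
Steady-state peak Cmax,ss = C₀·R ≈ 7.344 × 1.1983 ≈ 8.800 mcg/mL.
Peak 8.8 mcg/mL vs MTC 13 mcg/mL: below toxic threshold.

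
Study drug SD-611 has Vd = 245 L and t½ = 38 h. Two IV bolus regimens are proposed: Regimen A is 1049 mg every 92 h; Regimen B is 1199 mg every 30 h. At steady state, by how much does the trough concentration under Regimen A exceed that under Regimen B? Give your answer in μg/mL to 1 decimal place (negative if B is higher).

-5.7 μg/mL

Regimen A: f = (1/2)^(92/38) ≈ 0.1867; Cmin,ss = (1049/245)·f/(1−f) ≈ 0.983 μg/mL.
Regimen B: f = (1/2)^(30/38) ≈ 0.5786; Cmin,ss = (1199/245)·f/(1−f) ≈ 6.720 μg/mL.
Difference ≈ 0.983 − 6.720 ≈ -5.737 μg/mL.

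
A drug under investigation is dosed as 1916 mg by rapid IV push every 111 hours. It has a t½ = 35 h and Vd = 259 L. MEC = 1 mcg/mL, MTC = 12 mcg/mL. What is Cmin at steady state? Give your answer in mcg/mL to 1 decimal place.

0.9 mcg/mL

k = ln2/t½ = ln2/35 ≈ 0.019804 h⁻¹; fraction remaining f = e^(−kτ) = e^(−0.019804×111) ≈ 0.1110.
Each bolus raises the concentration by D/Vd = 1916/259 ≈ 7.398 mcg/mL.
Steady-state trough Cmin,ss = C₀·f/(1−f) ≈ 7.398 × 0.1110/0.8890 ≈ 0.924 mcg/mL.
Trough 0.9 mcg/mL vs MEC 1 mcg/mL: subtherapeutic.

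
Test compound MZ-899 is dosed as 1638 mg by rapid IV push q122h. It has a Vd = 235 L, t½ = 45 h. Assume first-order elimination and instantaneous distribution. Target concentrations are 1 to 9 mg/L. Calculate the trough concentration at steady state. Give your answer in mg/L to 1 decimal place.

Over one 122-h interval, 122/45 ≈ 2.7111 half-lives elapse, leaving f ≈ 0.1527 of each dose.
At steady state, accumulation factor R = 1/(1 − e^(−kτ)) ≈ 1.1802.
Single-dose peak C₀ = D/Vd = 1638/235 ≈ 6.970 mg/L.
Steady-state peak Cmax,ss = C₀·R ≈ 6.970 × 1.1802 ≈ 8.226 mg/L.
One interval later, Cmin,ss = Cmax,ss·e^(−kτ) ≈ 8.226 × 0.1527 ≈ 1.256 mg/L.
Trough 1.3 mg/L vs MEC 1 mg/L: adequate.

1.3 mg/L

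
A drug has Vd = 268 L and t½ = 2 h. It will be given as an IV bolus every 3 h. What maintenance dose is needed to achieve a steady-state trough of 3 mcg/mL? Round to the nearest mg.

1470 mg

τ/t½ = 3/2 ≈ 1.5, so f = (1/2)^(3/2) ≈ 0.353553.
Cmin,ss = (D/Vd)·f/(1−f), so D = Cmin,ss·Vd·(1−f)/f.
D = 3 × 268 × (1−f)/f ≈ 3 × 268 × 1.82843 ≈ 1470.06 mg.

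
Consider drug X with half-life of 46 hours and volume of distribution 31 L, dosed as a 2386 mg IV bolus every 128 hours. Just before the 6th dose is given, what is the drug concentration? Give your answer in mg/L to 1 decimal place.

13.1 mg/L

f = (1/2)^(τ/t½) = (1/2)^(128/46) ≈ 0.1453.
C₀ = D/Vd = 2386/31 ≈ 76.968 mg/L.
Before the 6th dose, 5 doses have been given. Superposition: Cmin = C₀·(f + f² + … + f^5).
≈ 76.968 × (0.1453 + 0.0211 + 0.0031 + 0.0004 + 0.0001) ≈ 76.968 × 0.1700 ≈ 13.085 mg/L.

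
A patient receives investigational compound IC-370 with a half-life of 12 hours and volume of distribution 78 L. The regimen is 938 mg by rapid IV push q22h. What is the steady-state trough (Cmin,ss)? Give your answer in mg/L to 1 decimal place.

k = ln2/t½ = ln2/12 ≈ 0.057762 h⁻¹; fraction remaining f = e^(−kτ) = e^(−0.057762×22) ≈ 0.2806.
Accumulation ratio R = 1/(1 − f) ≈ 1/0.7194 ≈ 1.3900.
Single-dose peak C₀ = D/Vd = 938/78 ≈ 12.026 mg/L.
Steady-state peak Cmax,ss = C₀·R ≈ 12.026 × 1.3900 ≈ 16.716 mg/L.
One interval later, Cmin,ss = Cmax,ss·e^(−kτ) ≈ 16.716 × 0.2806 ≈ 4.691 mg/L.

4.7 mg/L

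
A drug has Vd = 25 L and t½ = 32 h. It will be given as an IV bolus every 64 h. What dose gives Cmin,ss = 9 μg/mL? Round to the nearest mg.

675 mg

τ/t½ = 64/32 ≈ 2, so f = (1/2)^(64/32) ≈ 0.250000.
Cmin,ss = (D/Vd)·f/(1−f), so D = Cmin,ss·Vd·(1−f)/f.
D = 9 × 25 × (1−f)/f ≈ 9 × 25 × 3.00000 ≈ 675.00 mg.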